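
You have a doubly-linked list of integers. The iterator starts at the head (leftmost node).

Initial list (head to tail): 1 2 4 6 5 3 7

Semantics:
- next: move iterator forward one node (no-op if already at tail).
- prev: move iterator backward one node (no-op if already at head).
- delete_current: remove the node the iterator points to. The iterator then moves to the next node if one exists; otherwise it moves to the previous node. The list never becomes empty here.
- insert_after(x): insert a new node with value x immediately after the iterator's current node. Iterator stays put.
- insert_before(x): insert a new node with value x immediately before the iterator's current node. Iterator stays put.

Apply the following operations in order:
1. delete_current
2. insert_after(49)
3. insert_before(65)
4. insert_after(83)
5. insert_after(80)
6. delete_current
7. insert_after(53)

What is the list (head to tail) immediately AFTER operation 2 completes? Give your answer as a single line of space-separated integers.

Answer: 2 49 4 6 5 3 7

Derivation:
After 1 (delete_current): list=[2, 4, 6, 5, 3, 7] cursor@2
After 2 (insert_after(49)): list=[2, 49, 4, 6, 5, 3, 7] cursor@2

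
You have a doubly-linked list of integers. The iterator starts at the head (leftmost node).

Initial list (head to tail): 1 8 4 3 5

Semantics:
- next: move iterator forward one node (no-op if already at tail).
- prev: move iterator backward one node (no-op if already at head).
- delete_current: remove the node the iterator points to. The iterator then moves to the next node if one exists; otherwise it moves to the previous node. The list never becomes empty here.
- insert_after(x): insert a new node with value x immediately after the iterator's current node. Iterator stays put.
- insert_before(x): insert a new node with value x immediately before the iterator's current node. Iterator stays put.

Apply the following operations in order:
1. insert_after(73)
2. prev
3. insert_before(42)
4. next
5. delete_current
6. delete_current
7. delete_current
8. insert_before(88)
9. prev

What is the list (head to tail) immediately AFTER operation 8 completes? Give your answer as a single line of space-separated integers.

After 1 (insert_after(73)): list=[1, 73, 8, 4, 3, 5] cursor@1
After 2 (prev): list=[1, 73, 8, 4, 3, 5] cursor@1
After 3 (insert_before(42)): list=[42, 1, 73, 8, 4, 3, 5] cursor@1
After 4 (next): list=[42, 1, 73, 8, 4, 3, 5] cursor@73
After 5 (delete_current): list=[42, 1, 8, 4, 3, 5] cursor@8
After 6 (delete_current): list=[42, 1, 4, 3, 5] cursor@4
After 7 (delete_current): list=[42, 1, 3, 5] cursor@3
After 8 (insert_before(88)): list=[42, 1, 88, 3, 5] cursor@3

Answer: 42 1 88 3 5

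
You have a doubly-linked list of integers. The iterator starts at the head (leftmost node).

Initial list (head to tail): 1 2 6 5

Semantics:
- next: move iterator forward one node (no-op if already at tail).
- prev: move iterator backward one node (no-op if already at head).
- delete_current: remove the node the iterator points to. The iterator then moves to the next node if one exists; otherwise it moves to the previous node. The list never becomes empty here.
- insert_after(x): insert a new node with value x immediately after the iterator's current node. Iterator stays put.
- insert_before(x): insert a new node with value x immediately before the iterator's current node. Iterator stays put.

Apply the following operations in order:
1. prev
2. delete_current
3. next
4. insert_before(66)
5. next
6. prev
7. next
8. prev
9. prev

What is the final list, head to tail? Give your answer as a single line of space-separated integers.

Answer: 2 66 6 5

Derivation:
After 1 (prev): list=[1, 2, 6, 5] cursor@1
After 2 (delete_current): list=[2, 6, 5] cursor@2
After 3 (next): list=[2, 6, 5] cursor@6
After 4 (insert_before(66)): list=[2, 66, 6, 5] cursor@6
After 5 (next): list=[2, 66, 6, 5] cursor@5
After 6 (prev): list=[2, 66, 6, 5] cursor@6
After 7 (next): list=[2, 66, 6, 5] cursor@5
After 8 (prev): list=[2, 66, 6, 5] cursor@6
After 9 (prev): list=[2, 66, 6, 5] cursor@66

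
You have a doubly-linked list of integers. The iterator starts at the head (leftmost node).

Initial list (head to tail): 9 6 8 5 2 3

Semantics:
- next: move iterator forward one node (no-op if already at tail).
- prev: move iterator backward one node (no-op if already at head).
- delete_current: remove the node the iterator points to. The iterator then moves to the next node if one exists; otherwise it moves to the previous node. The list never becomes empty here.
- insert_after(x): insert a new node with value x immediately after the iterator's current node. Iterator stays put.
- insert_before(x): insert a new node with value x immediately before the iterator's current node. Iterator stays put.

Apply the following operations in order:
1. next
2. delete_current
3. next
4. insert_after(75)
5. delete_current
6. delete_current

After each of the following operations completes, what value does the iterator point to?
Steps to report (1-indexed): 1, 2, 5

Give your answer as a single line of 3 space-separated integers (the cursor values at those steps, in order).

Answer: 6 8 75

Derivation:
After 1 (next): list=[9, 6, 8, 5, 2, 3] cursor@6
After 2 (delete_current): list=[9, 8, 5, 2, 3] cursor@8
After 3 (next): list=[9, 8, 5, 2, 3] cursor@5
After 4 (insert_after(75)): list=[9, 8, 5, 75, 2, 3] cursor@5
After 5 (delete_current): list=[9, 8, 75, 2, 3] cursor@75
After 6 (delete_current): list=[9, 8, 2, 3] cursor@2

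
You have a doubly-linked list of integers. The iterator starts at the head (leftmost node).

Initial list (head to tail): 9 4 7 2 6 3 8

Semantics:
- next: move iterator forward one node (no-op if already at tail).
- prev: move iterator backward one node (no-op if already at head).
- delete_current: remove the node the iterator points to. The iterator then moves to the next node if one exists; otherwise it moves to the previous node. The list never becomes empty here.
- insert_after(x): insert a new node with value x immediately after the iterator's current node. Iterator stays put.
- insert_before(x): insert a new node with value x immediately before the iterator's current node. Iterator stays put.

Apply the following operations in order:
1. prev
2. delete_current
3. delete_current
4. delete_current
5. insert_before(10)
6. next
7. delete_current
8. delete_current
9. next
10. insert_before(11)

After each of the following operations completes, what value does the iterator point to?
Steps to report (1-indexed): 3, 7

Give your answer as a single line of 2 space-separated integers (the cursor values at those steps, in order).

Answer: 7 3

Derivation:
After 1 (prev): list=[9, 4, 7, 2, 6, 3, 8] cursor@9
After 2 (delete_current): list=[4, 7, 2, 6, 3, 8] cursor@4
After 3 (delete_current): list=[7, 2, 6, 3, 8] cursor@7
After 4 (delete_current): list=[2, 6, 3, 8] cursor@2
After 5 (insert_before(10)): list=[10, 2, 6, 3, 8] cursor@2
After 6 (next): list=[10, 2, 6, 3, 8] cursor@6
After 7 (delete_current): list=[10, 2, 3, 8] cursor@3
After 8 (delete_current): list=[10, 2, 8] cursor@8
After 9 (next): list=[10, 2, 8] cursor@8
After 10 (insert_before(11)): list=[10, 2, 11, 8] cursor@8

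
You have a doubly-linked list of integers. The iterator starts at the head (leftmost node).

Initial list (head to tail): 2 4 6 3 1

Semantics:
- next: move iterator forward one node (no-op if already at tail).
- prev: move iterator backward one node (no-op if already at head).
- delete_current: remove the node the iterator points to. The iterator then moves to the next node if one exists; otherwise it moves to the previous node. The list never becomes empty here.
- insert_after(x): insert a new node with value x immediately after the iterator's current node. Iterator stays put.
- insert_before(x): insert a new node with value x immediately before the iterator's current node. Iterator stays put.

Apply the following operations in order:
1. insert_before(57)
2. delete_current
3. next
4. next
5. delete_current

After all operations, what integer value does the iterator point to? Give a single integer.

After 1 (insert_before(57)): list=[57, 2, 4, 6, 3, 1] cursor@2
After 2 (delete_current): list=[57, 4, 6, 3, 1] cursor@4
After 3 (next): list=[57, 4, 6, 3, 1] cursor@6
After 4 (next): list=[57, 4, 6, 3, 1] cursor@3
After 5 (delete_current): list=[57, 4, 6, 1] cursor@1

Answer: 1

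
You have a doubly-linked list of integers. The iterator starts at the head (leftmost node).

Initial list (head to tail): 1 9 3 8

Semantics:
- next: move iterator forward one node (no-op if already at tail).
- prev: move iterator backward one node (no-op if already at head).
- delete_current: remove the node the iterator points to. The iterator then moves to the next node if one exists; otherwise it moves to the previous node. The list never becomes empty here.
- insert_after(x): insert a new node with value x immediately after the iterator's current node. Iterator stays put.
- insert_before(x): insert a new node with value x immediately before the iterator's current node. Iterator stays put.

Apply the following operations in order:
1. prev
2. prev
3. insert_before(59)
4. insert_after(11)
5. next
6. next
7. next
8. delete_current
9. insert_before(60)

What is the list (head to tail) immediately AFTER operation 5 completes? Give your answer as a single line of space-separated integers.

Answer: 59 1 11 9 3 8

Derivation:
After 1 (prev): list=[1, 9, 3, 8] cursor@1
After 2 (prev): list=[1, 9, 3, 8] cursor@1
After 3 (insert_before(59)): list=[59, 1, 9, 3, 8] cursor@1
After 4 (insert_after(11)): list=[59, 1, 11, 9, 3, 8] cursor@1
After 5 (next): list=[59, 1, 11, 9, 3, 8] cursor@11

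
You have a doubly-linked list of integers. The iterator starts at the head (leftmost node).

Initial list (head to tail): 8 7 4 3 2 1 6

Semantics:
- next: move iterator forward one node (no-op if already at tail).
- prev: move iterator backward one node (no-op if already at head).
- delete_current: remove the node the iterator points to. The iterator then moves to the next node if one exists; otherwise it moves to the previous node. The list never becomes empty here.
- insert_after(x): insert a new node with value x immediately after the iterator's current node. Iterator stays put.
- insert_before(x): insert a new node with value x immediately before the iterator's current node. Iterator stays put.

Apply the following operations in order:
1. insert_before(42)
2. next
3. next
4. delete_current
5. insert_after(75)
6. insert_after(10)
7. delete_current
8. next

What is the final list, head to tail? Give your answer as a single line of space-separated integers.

After 1 (insert_before(42)): list=[42, 8, 7, 4, 3, 2, 1, 6] cursor@8
After 2 (next): list=[42, 8, 7, 4, 3, 2, 1, 6] cursor@7
After 3 (next): list=[42, 8, 7, 4, 3, 2, 1, 6] cursor@4
After 4 (delete_current): list=[42, 8, 7, 3, 2, 1, 6] cursor@3
After 5 (insert_after(75)): list=[42, 8, 7, 3, 75, 2, 1, 6] cursor@3
After 6 (insert_after(10)): list=[42, 8, 7, 3, 10, 75, 2, 1, 6] cursor@3
After 7 (delete_current): list=[42, 8, 7, 10, 75, 2, 1, 6] cursor@10
After 8 (next): list=[42, 8, 7, 10, 75, 2, 1, 6] cursor@75

Answer: 42 8 7 10 75 2 1 6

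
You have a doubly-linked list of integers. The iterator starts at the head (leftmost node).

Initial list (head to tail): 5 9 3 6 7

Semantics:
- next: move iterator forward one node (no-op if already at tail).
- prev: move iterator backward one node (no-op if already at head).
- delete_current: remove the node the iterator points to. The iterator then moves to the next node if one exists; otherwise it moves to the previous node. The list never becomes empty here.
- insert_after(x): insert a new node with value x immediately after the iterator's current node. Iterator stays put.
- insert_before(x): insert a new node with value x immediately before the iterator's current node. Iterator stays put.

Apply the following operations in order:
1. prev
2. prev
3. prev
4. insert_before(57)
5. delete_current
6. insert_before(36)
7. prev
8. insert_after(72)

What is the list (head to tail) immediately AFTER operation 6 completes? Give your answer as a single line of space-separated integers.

After 1 (prev): list=[5, 9, 3, 6, 7] cursor@5
After 2 (prev): list=[5, 9, 3, 6, 7] cursor@5
After 3 (prev): list=[5, 9, 3, 6, 7] cursor@5
After 4 (insert_before(57)): list=[57, 5, 9, 3, 6, 7] cursor@5
After 5 (delete_current): list=[57, 9, 3, 6, 7] cursor@9
After 6 (insert_before(36)): list=[57, 36, 9, 3, 6, 7] cursor@9

Answer: 57 36 9 3 6 7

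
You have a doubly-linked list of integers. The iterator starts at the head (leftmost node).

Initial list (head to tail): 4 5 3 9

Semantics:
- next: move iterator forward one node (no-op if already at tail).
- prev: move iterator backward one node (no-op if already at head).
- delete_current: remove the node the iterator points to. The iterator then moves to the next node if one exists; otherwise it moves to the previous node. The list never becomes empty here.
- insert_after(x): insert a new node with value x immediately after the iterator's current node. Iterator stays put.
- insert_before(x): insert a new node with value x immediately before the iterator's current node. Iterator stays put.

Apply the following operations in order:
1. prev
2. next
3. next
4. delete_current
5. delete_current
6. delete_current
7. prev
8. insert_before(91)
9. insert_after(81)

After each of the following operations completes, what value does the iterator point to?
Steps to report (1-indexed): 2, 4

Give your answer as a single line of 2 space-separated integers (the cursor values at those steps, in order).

After 1 (prev): list=[4, 5, 3, 9] cursor@4
After 2 (next): list=[4, 5, 3, 9] cursor@5
After 3 (next): list=[4, 5, 3, 9] cursor@3
After 4 (delete_current): list=[4, 5, 9] cursor@9
After 5 (delete_current): list=[4, 5] cursor@5
After 6 (delete_current): list=[4] cursor@4
After 7 (prev): list=[4] cursor@4
After 8 (insert_before(91)): list=[91, 4] cursor@4
After 9 (insert_after(81)): list=[91, 4, 81] cursor@4

Answer: 5 9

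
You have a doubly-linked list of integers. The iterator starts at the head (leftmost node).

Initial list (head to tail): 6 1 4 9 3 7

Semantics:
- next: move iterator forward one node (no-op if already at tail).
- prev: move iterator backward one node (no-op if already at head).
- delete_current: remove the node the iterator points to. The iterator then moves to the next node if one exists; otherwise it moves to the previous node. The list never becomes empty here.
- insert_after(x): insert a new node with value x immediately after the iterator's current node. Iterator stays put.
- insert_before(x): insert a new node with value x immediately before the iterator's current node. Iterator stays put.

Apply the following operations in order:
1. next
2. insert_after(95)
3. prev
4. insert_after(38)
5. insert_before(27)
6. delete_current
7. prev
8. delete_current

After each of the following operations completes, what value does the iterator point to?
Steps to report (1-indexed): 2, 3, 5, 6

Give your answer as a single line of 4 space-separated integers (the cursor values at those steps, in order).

Answer: 1 6 6 38

Derivation:
After 1 (next): list=[6, 1, 4, 9, 3, 7] cursor@1
After 2 (insert_after(95)): list=[6, 1, 95, 4, 9, 3, 7] cursor@1
After 3 (prev): list=[6, 1, 95, 4, 9, 3, 7] cursor@6
After 4 (insert_after(38)): list=[6, 38, 1, 95, 4, 9, 3, 7] cursor@6
After 5 (insert_before(27)): list=[27, 6, 38, 1, 95, 4, 9, 3, 7] cursor@6
After 6 (delete_current): list=[27, 38, 1, 95, 4, 9, 3, 7] cursor@38
After 7 (prev): list=[27, 38, 1, 95, 4, 9, 3, 7] cursor@27
After 8 (delete_current): list=[38, 1, 95, 4, 9, 3, 7] cursor@38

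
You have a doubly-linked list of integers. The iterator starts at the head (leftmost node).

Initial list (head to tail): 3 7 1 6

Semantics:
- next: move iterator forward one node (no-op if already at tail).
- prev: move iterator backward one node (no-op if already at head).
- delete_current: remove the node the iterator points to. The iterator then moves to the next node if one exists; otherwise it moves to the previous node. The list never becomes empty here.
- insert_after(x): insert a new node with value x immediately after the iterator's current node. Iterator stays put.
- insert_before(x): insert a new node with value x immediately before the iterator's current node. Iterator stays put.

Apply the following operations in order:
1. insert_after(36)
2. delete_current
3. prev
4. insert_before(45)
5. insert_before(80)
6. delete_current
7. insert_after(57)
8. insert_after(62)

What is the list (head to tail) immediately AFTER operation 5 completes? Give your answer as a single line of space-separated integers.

After 1 (insert_after(36)): list=[3, 36, 7, 1, 6] cursor@3
After 2 (delete_current): list=[36, 7, 1, 6] cursor@36
After 3 (prev): list=[36, 7, 1, 6] cursor@36
After 4 (insert_before(45)): list=[45, 36, 7, 1, 6] cursor@36
After 5 (insert_before(80)): list=[45, 80, 36, 7, 1, 6] cursor@36

Answer: 45 80 36 7 1 6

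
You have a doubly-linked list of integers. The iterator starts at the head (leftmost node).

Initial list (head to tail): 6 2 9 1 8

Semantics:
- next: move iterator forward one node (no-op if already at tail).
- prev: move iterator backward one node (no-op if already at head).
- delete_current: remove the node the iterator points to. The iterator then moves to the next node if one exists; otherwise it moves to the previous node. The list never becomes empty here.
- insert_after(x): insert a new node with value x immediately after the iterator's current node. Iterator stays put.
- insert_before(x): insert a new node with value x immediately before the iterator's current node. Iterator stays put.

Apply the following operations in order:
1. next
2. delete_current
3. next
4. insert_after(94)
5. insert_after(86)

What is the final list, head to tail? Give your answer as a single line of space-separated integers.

Answer: 6 9 1 86 94 8

Derivation:
After 1 (next): list=[6, 2, 9, 1, 8] cursor@2
After 2 (delete_current): list=[6, 9, 1, 8] cursor@9
After 3 (next): list=[6, 9, 1, 8] cursor@1
After 4 (insert_after(94)): list=[6, 9, 1, 94, 8] cursor@1
After 5 (insert_after(86)): list=[6, 9, 1, 86, 94, 8] cursor@1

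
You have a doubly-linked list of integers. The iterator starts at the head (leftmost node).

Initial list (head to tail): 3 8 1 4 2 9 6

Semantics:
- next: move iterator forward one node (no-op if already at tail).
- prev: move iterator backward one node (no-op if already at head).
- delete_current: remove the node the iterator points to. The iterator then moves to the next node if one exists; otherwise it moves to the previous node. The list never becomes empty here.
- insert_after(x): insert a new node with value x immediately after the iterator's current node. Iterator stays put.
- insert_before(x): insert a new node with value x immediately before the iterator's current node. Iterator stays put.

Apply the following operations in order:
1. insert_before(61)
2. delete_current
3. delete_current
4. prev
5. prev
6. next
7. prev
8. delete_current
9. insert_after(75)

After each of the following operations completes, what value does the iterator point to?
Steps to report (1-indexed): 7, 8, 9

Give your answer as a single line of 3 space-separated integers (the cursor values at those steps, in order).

After 1 (insert_before(61)): list=[61, 3, 8, 1, 4, 2, 9, 6] cursor@3
After 2 (delete_current): list=[61, 8, 1, 4, 2, 9, 6] cursor@8
After 3 (delete_current): list=[61, 1, 4, 2, 9, 6] cursor@1
After 4 (prev): list=[61, 1, 4, 2, 9, 6] cursor@61
After 5 (prev): list=[61, 1, 4, 2, 9, 6] cursor@61
After 6 (next): list=[61, 1, 4, 2, 9, 6] cursor@1
After 7 (prev): list=[61, 1, 4, 2, 9, 6] cursor@61
After 8 (delete_current): list=[1, 4, 2, 9, 6] cursor@1
After 9 (insert_after(75)): list=[1, 75, 4, 2, 9, 6] cursor@1

Answer: 61 1 1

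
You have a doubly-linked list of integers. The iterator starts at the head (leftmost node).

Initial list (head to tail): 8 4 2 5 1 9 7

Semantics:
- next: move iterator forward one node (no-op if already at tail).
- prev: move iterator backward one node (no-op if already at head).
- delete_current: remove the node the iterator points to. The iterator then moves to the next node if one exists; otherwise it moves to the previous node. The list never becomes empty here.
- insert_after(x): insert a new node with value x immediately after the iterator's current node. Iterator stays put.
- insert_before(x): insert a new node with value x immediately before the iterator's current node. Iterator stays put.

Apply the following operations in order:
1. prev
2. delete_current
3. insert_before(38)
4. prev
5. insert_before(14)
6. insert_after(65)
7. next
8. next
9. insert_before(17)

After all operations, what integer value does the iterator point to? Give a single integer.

Answer: 4

Derivation:
After 1 (prev): list=[8, 4, 2, 5, 1, 9, 7] cursor@8
After 2 (delete_current): list=[4, 2, 5, 1, 9, 7] cursor@4
After 3 (insert_before(38)): list=[38, 4, 2, 5, 1, 9, 7] cursor@4
After 4 (prev): list=[38, 4, 2, 5, 1, 9, 7] cursor@38
After 5 (insert_before(14)): list=[14, 38, 4, 2, 5, 1, 9, 7] cursor@38
After 6 (insert_after(65)): list=[14, 38, 65, 4, 2, 5, 1, 9, 7] cursor@38
After 7 (next): list=[14, 38, 65, 4, 2, 5, 1, 9, 7] cursor@65
After 8 (next): list=[14, 38, 65, 4, 2, 5, 1, 9, 7] cursor@4
After 9 (insert_before(17)): list=[14, 38, 65, 17, 4, 2, 5, 1, 9, 7] cursor@4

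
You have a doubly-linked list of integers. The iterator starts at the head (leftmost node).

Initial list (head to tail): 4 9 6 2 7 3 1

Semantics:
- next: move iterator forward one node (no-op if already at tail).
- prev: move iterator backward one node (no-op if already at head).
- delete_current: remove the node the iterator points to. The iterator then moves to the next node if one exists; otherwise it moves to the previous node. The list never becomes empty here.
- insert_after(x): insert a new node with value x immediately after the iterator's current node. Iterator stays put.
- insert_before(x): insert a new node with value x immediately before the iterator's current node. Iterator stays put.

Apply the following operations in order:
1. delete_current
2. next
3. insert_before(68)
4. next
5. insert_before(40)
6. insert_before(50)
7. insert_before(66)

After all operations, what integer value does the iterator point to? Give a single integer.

Answer: 2

Derivation:
After 1 (delete_current): list=[9, 6, 2, 7, 3, 1] cursor@9
After 2 (next): list=[9, 6, 2, 7, 3, 1] cursor@6
After 3 (insert_before(68)): list=[9, 68, 6, 2, 7, 3, 1] cursor@6
After 4 (next): list=[9, 68, 6, 2, 7, 3, 1] cursor@2
After 5 (insert_before(40)): list=[9, 68, 6, 40, 2, 7, 3, 1] cursor@2
After 6 (insert_before(50)): list=[9, 68, 6, 40, 50, 2, 7, 3, 1] cursor@2
After 7 (insert_before(66)): list=[9, 68, 6, 40, 50, 66, 2, 7, 3, 1] cursor@2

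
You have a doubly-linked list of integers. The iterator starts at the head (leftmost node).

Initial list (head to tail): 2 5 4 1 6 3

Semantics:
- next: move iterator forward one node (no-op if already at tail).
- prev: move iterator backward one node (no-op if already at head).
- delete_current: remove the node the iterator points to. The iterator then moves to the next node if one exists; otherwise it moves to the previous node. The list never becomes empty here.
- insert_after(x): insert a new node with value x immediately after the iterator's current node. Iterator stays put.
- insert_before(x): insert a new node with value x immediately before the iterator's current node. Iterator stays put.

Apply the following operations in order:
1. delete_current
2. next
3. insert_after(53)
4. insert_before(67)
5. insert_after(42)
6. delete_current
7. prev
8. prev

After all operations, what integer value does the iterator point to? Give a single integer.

Answer: 5

Derivation:
After 1 (delete_current): list=[5, 4, 1, 6, 3] cursor@5
After 2 (next): list=[5, 4, 1, 6, 3] cursor@4
After 3 (insert_after(53)): list=[5, 4, 53, 1, 6, 3] cursor@4
After 4 (insert_before(67)): list=[5, 67, 4, 53, 1, 6, 3] cursor@4
After 5 (insert_after(42)): list=[5, 67, 4, 42, 53, 1, 6, 3] cursor@4
After 6 (delete_current): list=[5, 67, 42, 53, 1, 6, 3] cursor@42
After 7 (prev): list=[5, 67, 42, 53, 1, 6, 3] cursor@67
After 8 (prev): list=[5, 67, 42, 53, 1, 6, 3] cursor@5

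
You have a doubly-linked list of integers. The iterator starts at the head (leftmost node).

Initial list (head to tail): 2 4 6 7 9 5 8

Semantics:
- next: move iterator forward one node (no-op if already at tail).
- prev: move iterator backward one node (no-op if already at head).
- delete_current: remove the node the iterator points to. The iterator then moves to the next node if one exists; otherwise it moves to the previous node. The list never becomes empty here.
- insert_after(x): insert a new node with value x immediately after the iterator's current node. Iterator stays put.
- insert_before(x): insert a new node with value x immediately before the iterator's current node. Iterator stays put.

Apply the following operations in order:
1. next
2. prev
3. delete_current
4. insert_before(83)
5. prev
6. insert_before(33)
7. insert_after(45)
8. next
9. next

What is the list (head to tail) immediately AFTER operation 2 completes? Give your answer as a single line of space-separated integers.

After 1 (next): list=[2, 4, 6, 7, 9, 5, 8] cursor@4
After 2 (prev): list=[2, 4, 6, 7, 9, 5, 8] cursor@2

Answer: 2 4 6 7 9 5 8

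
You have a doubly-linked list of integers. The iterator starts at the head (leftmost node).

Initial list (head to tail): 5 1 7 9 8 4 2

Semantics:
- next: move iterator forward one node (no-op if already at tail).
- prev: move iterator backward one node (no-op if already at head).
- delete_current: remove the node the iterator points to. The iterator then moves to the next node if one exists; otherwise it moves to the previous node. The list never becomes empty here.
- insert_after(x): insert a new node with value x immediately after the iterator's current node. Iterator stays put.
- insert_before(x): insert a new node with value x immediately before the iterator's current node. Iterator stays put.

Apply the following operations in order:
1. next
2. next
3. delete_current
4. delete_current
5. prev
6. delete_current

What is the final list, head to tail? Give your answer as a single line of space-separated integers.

Answer: 5 8 4 2

Derivation:
After 1 (next): list=[5, 1, 7, 9, 8, 4, 2] cursor@1
After 2 (next): list=[5, 1, 7, 9, 8, 4, 2] cursor@7
After 3 (delete_current): list=[5, 1, 9, 8, 4, 2] cursor@9
After 4 (delete_current): list=[5, 1, 8, 4, 2] cursor@8
After 5 (prev): list=[5, 1, 8, 4, 2] cursor@1
After 6 (delete_current): list=[5, 8, 4, 2] cursor@8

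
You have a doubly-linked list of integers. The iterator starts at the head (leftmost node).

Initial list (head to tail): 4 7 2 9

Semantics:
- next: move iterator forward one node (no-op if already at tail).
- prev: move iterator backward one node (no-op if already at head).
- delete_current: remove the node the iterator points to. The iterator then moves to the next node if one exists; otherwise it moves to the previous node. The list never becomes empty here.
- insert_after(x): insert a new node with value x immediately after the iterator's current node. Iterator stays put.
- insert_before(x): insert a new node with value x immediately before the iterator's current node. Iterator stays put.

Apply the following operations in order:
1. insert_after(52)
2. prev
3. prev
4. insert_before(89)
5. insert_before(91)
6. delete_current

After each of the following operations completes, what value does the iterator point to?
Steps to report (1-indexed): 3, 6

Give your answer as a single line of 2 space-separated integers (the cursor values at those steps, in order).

Answer: 4 52

Derivation:
After 1 (insert_after(52)): list=[4, 52, 7, 2, 9] cursor@4
After 2 (prev): list=[4, 52, 7, 2, 9] cursor@4
After 3 (prev): list=[4, 52, 7, 2, 9] cursor@4
After 4 (insert_before(89)): list=[89, 4, 52, 7, 2, 9] cursor@4
After 5 (insert_before(91)): list=[89, 91, 4, 52, 7, 2, 9] cursor@4
After 6 (delete_current): list=[89, 91, 52, 7, 2, 9] cursor@52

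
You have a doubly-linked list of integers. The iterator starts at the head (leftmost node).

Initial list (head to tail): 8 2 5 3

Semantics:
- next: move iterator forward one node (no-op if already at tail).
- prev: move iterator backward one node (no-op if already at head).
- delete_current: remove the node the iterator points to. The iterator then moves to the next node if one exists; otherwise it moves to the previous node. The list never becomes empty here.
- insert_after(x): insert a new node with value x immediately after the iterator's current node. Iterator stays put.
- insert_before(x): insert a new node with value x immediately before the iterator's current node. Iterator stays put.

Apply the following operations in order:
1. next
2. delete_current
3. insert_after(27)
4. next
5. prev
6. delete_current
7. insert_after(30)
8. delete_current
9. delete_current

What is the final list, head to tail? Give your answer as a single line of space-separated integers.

After 1 (next): list=[8, 2, 5, 3] cursor@2
After 2 (delete_current): list=[8, 5, 3] cursor@5
After 3 (insert_after(27)): list=[8, 5, 27, 3] cursor@5
After 4 (next): list=[8, 5, 27, 3] cursor@27
After 5 (prev): list=[8, 5, 27, 3] cursor@5
After 6 (delete_current): list=[8, 27, 3] cursor@27
After 7 (insert_after(30)): list=[8, 27, 30, 3] cursor@27
After 8 (delete_current): list=[8, 30, 3] cursor@30
After 9 (delete_current): list=[8, 3] cursor@3

Answer: 8 3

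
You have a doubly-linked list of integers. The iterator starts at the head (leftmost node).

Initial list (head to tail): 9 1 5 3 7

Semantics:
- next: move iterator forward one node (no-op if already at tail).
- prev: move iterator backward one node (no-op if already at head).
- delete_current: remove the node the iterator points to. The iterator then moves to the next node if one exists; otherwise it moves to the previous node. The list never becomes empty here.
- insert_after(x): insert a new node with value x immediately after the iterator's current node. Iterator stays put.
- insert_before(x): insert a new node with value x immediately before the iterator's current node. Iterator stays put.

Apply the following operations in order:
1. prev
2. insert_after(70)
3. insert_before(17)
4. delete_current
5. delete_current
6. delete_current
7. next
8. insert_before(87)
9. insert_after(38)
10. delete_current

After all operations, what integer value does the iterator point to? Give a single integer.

After 1 (prev): list=[9, 1, 5, 3, 7] cursor@9
After 2 (insert_after(70)): list=[9, 70, 1, 5, 3, 7] cursor@9
After 3 (insert_before(17)): list=[17, 9, 70, 1, 5, 3, 7] cursor@9
After 4 (delete_current): list=[17, 70, 1, 5, 3, 7] cursor@70
After 5 (delete_current): list=[17, 1, 5, 3, 7] cursor@1
After 6 (delete_current): list=[17, 5, 3, 7] cursor@5
After 7 (next): list=[17, 5, 3, 7] cursor@3
After 8 (insert_before(87)): list=[17, 5, 87, 3, 7] cursor@3
After 9 (insert_after(38)): list=[17, 5, 87, 3, 38, 7] cursor@3
After 10 (delete_current): list=[17, 5, 87, 38, 7] cursor@38

Answer: 38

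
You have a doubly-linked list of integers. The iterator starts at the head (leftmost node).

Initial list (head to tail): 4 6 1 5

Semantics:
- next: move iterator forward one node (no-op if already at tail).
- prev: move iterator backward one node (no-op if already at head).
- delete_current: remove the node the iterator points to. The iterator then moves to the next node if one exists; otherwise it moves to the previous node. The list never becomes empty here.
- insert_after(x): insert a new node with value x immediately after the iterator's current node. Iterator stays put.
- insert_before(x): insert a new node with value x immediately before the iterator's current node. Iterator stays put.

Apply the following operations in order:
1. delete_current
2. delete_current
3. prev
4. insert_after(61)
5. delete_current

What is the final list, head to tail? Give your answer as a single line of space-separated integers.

Answer: 61 5

Derivation:
After 1 (delete_current): list=[6, 1, 5] cursor@6
After 2 (delete_current): list=[1, 5] cursor@1
After 3 (prev): list=[1, 5] cursor@1
After 4 (insert_after(61)): list=[1, 61, 5] cursor@1
After 5 (delete_current): list=[61, 5] cursor@61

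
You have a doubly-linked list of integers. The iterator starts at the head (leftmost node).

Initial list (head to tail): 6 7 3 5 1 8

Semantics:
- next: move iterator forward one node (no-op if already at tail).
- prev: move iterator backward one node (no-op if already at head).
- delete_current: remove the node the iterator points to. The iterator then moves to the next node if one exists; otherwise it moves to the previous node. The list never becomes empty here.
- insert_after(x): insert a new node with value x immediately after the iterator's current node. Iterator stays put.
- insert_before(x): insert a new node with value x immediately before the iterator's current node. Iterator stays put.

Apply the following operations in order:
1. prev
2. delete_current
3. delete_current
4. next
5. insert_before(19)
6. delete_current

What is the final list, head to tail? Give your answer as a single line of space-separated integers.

After 1 (prev): list=[6, 7, 3, 5, 1, 8] cursor@6
After 2 (delete_current): list=[7, 3, 5, 1, 8] cursor@7
After 3 (delete_current): list=[3, 5, 1, 8] cursor@3
After 4 (next): list=[3, 5, 1, 8] cursor@5
After 5 (insert_before(19)): list=[3, 19, 5, 1, 8] cursor@5
After 6 (delete_current): list=[3, 19, 1, 8] cursor@1

Answer: 3 19 1 8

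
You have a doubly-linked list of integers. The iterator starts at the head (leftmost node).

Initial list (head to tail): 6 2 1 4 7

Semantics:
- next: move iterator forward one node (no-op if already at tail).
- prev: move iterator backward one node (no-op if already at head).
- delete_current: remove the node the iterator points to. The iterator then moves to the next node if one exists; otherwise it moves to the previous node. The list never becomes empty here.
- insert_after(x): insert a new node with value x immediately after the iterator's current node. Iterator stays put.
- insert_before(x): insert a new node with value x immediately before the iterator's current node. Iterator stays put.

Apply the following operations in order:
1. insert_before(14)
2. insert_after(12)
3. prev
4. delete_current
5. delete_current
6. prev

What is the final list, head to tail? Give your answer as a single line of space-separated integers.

After 1 (insert_before(14)): list=[14, 6, 2, 1, 4, 7] cursor@6
After 2 (insert_after(12)): list=[14, 6, 12, 2, 1, 4, 7] cursor@6
After 3 (prev): list=[14, 6, 12, 2, 1, 4, 7] cursor@14
After 4 (delete_current): list=[6, 12, 2, 1, 4, 7] cursor@6
After 5 (delete_current): list=[12, 2, 1, 4, 7] cursor@12
After 6 (prev): list=[12, 2, 1, 4, 7] cursor@12

Answer: 12 2 1 4 7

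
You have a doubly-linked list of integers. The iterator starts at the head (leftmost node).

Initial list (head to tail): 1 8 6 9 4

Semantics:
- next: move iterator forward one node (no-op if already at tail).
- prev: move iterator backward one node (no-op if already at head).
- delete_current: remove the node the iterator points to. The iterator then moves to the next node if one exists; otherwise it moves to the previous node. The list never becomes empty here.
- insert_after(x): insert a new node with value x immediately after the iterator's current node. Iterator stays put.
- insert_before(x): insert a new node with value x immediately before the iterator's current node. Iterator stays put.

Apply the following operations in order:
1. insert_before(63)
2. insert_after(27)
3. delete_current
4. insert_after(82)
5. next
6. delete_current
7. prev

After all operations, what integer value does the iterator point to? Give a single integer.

Answer: 27

Derivation:
After 1 (insert_before(63)): list=[63, 1, 8, 6, 9, 4] cursor@1
After 2 (insert_after(27)): list=[63, 1, 27, 8, 6, 9, 4] cursor@1
After 3 (delete_current): list=[63, 27, 8, 6, 9, 4] cursor@27
After 4 (insert_after(82)): list=[63, 27, 82, 8, 6, 9, 4] cursor@27
After 5 (next): list=[63, 27, 82, 8, 6, 9, 4] cursor@82
After 6 (delete_current): list=[63, 27, 8, 6, 9, 4] cursor@8
After 7 (prev): list=[63, 27, 8, 6, 9, 4] cursor@27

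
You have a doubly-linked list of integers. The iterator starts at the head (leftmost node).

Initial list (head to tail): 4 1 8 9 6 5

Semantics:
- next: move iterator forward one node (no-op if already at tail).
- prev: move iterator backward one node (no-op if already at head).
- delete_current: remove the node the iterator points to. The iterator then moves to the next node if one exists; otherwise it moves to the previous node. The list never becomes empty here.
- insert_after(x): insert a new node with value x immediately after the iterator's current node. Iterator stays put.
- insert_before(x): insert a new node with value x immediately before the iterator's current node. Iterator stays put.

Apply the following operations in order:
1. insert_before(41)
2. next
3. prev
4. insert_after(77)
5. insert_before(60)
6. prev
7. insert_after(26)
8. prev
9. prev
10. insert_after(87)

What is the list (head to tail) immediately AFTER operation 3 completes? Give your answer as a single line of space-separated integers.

After 1 (insert_before(41)): list=[41, 4, 1, 8, 9, 6, 5] cursor@4
After 2 (next): list=[41, 4, 1, 8, 9, 6, 5] cursor@1
After 3 (prev): list=[41, 4, 1, 8, 9, 6, 5] cursor@4

Answer: 41 4 1 8 9 6 5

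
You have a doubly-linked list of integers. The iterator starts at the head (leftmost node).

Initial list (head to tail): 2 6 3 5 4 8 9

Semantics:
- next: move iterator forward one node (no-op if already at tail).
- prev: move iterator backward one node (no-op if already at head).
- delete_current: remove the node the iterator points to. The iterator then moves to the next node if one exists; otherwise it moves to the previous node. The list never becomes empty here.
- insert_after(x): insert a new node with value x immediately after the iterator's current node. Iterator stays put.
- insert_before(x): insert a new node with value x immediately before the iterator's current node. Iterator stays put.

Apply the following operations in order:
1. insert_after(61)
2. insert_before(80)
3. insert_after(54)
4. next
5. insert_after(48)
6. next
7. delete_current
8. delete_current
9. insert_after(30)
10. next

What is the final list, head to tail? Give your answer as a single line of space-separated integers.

After 1 (insert_after(61)): list=[2, 61, 6, 3, 5, 4, 8, 9] cursor@2
After 2 (insert_before(80)): list=[80, 2, 61, 6, 3, 5, 4, 8, 9] cursor@2
After 3 (insert_after(54)): list=[80, 2, 54, 61, 6, 3, 5, 4, 8, 9] cursor@2
After 4 (next): list=[80, 2, 54, 61, 6, 3, 5, 4, 8, 9] cursor@54
After 5 (insert_after(48)): list=[80, 2, 54, 48, 61, 6, 3, 5, 4, 8, 9] cursor@54
After 6 (next): list=[80, 2, 54, 48, 61, 6, 3, 5, 4, 8, 9] cursor@48
After 7 (delete_current): list=[80, 2, 54, 61, 6, 3, 5, 4, 8, 9] cursor@61
After 8 (delete_current): list=[80, 2, 54, 6, 3, 5, 4, 8, 9] cursor@6
After 9 (insert_after(30)): list=[80, 2, 54, 6, 30, 3, 5, 4, 8, 9] cursor@6
After 10 (next): list=[80, 2, 54, 6, 30, 3, 5, 4, 8, 9] cursor@30

Answer: 80 2 54 6 30 3 5 4 8 9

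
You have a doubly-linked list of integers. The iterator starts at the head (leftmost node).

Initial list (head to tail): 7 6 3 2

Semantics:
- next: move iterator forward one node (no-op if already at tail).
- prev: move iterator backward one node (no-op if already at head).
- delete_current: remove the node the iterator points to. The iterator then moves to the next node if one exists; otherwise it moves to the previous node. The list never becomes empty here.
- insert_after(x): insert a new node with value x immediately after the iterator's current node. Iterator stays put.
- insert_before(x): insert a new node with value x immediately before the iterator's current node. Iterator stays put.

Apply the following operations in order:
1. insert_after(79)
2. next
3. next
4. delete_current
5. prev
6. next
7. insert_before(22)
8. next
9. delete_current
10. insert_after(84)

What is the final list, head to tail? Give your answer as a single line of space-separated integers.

Answer: 7 79 22 3 84

Derivation:
After 1 (insert_after(79)): list=[7, 79, 6, 3, 2] cursor@7
After 2 (next): list=[7, 79, 6, 3, 2] cursor@79
After 3 (next): list=[7, 79, 6, 3, 2] cursor@6
After 4 (delete_current): list=[7, 79, 3, 2] cursor@3
After 5 (prev): list=[7, 79, 3, 2] cursor@79
After 6 (next): list=[7, 79, 3, 2] cursor@3
After 7 (insert_before(22)): list=[7, 79, 22, 3, 2] cursor@3
After 8 (next): list=[7, 79, 22, 3, 2] cursor@2
After 9 (delete_current): list=[7, 79, 22, 3] cursor@3
After 10 (insert_after(84)): list=[7, 79, 22, 3, 84] cursor@3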